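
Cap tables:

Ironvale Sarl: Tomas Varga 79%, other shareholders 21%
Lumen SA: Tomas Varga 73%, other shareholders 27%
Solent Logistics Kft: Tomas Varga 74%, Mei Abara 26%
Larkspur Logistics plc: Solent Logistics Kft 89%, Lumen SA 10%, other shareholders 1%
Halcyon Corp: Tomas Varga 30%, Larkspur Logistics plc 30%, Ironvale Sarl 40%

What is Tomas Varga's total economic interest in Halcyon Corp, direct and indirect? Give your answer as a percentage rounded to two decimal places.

Tomas reaches Halcyon along 4 paths.
Direct stake: 30% = 30%.
Via Solent → Larkspur: 74% × 89% × 30% = 19.758%.
Via Lumen → Larkspur: 73% × 10% × 30% = 2.19%.
Via Ironvale: 79% × 40% = 31.6%.
Total: 30% + 19.758% + 2.19% + 31.6% = 83.548%.
Rounded: 83.55%.

83.55%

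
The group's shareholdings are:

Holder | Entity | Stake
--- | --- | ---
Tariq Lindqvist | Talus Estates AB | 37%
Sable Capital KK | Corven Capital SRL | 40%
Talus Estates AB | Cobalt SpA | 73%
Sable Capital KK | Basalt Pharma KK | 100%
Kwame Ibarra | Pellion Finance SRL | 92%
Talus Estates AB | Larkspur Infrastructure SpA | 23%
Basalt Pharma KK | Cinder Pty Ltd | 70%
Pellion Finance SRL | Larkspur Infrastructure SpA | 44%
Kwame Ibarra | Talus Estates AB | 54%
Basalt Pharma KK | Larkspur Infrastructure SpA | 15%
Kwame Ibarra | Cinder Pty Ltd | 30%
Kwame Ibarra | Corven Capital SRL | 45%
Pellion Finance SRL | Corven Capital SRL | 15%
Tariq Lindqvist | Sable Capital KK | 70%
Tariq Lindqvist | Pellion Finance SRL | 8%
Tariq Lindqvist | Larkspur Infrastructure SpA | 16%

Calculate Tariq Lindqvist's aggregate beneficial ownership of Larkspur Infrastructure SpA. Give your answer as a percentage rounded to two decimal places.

38.53%

Tariq reaches Larkspur along 4 paths.
Direct stake: 16% = 16%.
Via Pellion: 8% × 44% = 3.52%.
Via Sable → Basalt: 70% × 100% × 15% = 10.5%.
Via Talus: 37% × 23% = 8.51%.
Total: 16% + 3.52% + 10.5% + 8.51% = 38.53%.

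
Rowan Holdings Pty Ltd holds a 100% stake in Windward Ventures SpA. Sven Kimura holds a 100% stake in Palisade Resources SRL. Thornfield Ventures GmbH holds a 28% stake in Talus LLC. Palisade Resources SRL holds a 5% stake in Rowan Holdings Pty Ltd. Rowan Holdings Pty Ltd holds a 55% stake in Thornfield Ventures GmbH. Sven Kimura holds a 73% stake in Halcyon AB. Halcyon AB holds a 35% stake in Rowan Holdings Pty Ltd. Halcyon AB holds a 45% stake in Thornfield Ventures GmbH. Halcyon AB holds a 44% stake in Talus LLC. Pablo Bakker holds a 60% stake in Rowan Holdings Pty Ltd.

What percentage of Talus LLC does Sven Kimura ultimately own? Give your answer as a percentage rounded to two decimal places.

Sven reaches Talus along 4 paths.
Via Halcyon: 73% × 44% = 32.12%.
Via Halcyon → Rowan → Thornfield: 73% × 35% × 55% × 28% = 3.9347%.
Via Palisade → Rowan → Thornfield: 100% × 5% × 55% × 28% = 0.77%.
Via Halcyon → Thornfield: 73% × 45% × 28% = 9.198%.
Total: 32.12% + 3.9347% + 0.77% + 9.198% = 46.0227%.
Rounded: 46.02%.

46.02%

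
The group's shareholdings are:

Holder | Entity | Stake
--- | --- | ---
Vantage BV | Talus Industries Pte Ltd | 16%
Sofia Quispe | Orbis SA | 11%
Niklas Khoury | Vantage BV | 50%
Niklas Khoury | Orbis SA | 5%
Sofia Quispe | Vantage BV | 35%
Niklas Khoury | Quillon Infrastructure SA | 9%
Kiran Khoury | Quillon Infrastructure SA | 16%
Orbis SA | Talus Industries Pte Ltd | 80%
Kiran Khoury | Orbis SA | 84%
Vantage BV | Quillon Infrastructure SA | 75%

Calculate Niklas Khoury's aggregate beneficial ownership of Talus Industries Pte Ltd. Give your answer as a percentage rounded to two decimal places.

Niklas reaches Talus along 2 paths.
Via Orbis: 5% × 80% = 4%.
Via Vantage: 50% × 16% = 8%.
Total: 4% + 8% = 12%.
Rounded: 12.00%.

12.00%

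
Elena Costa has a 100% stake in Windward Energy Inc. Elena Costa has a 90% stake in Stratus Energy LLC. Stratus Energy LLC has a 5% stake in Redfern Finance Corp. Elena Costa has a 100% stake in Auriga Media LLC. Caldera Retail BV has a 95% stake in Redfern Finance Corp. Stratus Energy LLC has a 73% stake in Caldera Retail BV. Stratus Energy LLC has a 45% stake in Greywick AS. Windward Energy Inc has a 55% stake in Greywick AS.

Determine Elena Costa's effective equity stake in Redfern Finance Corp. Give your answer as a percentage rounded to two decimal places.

Elena reaches Redfern along 2 paths.
Via Stratus → Caldera: 90% × 73% × 95% = 62.415%.
Via Stratus: 90% × 5% = 4.5%.
Total: 62.415% + 4.5% = 66.915%.
Rounded: 66.92%.

66.92%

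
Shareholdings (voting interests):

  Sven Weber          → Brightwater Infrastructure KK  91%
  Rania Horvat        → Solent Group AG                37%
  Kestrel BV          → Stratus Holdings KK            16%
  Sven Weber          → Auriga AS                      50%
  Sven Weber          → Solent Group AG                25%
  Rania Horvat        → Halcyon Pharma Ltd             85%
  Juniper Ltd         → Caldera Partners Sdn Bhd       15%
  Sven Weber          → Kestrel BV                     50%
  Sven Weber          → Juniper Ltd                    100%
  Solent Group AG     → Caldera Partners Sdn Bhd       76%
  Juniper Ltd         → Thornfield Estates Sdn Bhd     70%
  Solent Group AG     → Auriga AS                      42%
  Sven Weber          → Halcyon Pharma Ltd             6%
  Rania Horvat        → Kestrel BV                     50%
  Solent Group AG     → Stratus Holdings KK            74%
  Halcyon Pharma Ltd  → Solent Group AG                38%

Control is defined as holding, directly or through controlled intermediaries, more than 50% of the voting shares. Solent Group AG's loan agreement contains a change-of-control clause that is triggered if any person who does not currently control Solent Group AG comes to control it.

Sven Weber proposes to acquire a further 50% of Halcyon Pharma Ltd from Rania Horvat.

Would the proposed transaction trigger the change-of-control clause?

Yes

The purchase adds only to Sven's holdings (Rania's stake shrinks), so Sven is the only person who could newly come to control Solent.
Sven holds 100% of Juniper, so Sven controls Juniper.
Juniper holds 70% of Thornfield, so Sven controls Thornfield.
Sven holds 91% of Brightwater, so Sven controls Brightwater.
In Solent, Sven's side holds only 25%, not > 50%.
So before the transaction, Sven does not control Solent.
After the purchase, Sven's direct stake in Halcyon rises to 6% + 50% = 56%, and Rania's stake falls to 35%.
Sven holds 56% of Halcyon, so Sven controls Halcyon.
Sven and Halcyon together hold 25% + 38% = 63% of Solent, so Sven controls Solent.
Sven did not control Solent before and does after, so the clause is triggered.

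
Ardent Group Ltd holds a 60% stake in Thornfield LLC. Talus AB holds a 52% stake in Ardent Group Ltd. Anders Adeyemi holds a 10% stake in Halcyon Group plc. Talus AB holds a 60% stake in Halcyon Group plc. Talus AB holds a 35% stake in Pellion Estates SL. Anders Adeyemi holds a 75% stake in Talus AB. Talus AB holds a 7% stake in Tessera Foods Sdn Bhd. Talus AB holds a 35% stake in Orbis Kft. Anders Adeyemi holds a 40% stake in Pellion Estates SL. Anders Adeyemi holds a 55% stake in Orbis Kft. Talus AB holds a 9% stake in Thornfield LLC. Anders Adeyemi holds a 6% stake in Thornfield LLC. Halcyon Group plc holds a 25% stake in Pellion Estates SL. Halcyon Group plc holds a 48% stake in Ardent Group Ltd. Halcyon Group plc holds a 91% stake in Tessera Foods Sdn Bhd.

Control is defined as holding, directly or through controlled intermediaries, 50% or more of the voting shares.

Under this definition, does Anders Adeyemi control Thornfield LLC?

Yes

Anders holds 75% of Talus, so Anders controls Talus.
Talus and Anders together hold 60% + 10% = 70% of Halcyon, so Anders controls Halcyon.
Talus and Halcyon together hold 52% + 48% = 100% of Ardent, so Anders controls Ardent.
Ardent and Talus and Anders together hold 60% + 9% + 6% = 75% of Thornfield, so Anders controls Thornfield.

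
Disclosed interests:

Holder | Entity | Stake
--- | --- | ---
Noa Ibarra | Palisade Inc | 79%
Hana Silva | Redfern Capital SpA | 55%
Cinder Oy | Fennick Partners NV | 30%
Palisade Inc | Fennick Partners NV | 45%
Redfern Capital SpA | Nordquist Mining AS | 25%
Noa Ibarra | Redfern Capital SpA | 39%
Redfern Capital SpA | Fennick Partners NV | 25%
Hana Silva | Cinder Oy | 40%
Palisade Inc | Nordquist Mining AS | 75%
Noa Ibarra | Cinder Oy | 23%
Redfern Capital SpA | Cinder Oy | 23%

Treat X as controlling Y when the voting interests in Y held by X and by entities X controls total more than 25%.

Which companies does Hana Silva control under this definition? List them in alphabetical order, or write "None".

Hana holds 55% of Redfern, so Hana controls Redfern.
Redfern and Hana together hold 23% + 40% = 63% of Cinder, so Hana controls Cinder.
Redfern and Cinder together hold 25% + 30% = 55% of Fennick, so Hana controls Fennick.
No other company's threshold is met.

Cinder Oy, Fennick Partners NV, Redfern Capital SpA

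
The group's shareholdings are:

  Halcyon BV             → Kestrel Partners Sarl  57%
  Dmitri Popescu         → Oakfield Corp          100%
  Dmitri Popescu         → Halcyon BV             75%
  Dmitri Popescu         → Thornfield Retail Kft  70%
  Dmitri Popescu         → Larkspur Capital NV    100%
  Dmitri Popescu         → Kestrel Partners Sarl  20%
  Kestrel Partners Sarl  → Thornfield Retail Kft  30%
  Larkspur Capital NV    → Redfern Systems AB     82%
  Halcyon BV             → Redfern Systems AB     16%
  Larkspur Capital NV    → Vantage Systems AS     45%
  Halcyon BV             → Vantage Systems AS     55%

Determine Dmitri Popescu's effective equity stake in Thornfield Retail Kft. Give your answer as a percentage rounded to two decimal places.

88.83%

Dmitri reaches Thornfield along 3 paths.
Via Halcyon → Kestrel: 75% × 57% × 30% = 12.825%.
Via Kestrel: 20% × 30% = 6%.
Direct stake: 70% = 70%.
Total: 12.825% + 6% + 70% = 88.825%.
Rounded: 88.83%.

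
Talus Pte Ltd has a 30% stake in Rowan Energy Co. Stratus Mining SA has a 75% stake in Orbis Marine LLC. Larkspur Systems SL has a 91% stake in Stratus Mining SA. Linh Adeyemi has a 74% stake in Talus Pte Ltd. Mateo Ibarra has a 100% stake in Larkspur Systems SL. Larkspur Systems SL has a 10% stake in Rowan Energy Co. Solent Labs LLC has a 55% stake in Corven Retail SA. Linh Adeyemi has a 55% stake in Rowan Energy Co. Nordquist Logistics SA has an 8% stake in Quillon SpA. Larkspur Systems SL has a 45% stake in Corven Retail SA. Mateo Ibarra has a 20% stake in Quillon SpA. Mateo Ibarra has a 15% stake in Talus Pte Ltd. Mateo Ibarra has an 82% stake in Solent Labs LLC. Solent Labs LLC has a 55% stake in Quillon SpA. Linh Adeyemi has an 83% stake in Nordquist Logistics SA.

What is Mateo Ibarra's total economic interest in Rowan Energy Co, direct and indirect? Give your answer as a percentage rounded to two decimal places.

14.50%

Mateo reaches Rowan along 2 paths.
Via Larkspur: 100% × 10% = 10%.
Via Talus: 15% × 30% = 4.5%.
Total: 10% + 4.5% = 14.5%.
Rounded: 14.50%.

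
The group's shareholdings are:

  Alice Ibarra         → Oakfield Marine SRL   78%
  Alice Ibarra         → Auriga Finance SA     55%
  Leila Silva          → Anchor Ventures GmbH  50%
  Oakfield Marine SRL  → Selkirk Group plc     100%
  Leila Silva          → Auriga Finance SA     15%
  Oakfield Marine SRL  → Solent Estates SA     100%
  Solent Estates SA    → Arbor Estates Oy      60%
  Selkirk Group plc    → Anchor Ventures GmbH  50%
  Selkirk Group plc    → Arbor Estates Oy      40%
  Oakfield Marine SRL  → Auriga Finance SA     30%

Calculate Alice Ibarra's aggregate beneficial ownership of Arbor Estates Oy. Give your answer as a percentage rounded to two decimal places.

Alice reaches Arbor along 2 paths.
Via Oakfield → Solent: 78% × 100% × 60% = 46.8%.
Via Oakfield → Selkirk: 78% × 100% × 40% = 31.2%.
Total: 46.8% + 31.2% = 78%.
Rounded: 78.00%.

78.00%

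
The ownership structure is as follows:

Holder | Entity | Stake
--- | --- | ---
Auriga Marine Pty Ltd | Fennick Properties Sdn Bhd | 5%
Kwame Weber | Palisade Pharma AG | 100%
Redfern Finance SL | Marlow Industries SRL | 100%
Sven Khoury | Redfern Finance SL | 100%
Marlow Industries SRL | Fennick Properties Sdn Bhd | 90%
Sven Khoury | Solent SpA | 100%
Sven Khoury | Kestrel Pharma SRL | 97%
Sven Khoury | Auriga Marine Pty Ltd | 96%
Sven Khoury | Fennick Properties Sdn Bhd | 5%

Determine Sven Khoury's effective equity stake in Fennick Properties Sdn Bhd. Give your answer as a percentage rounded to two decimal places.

99.80%

Sven reaches Fennick along 3 paths.
Via Auriga: 96% × 5% = 4.8%.
Direct stake: 5% = 5%.
Via Redfern → Marlow: 100% × 100% × 90% = 90%.
Total: 4.8% + 5% + 90% = 99.8%.
Rounded: 99.80%.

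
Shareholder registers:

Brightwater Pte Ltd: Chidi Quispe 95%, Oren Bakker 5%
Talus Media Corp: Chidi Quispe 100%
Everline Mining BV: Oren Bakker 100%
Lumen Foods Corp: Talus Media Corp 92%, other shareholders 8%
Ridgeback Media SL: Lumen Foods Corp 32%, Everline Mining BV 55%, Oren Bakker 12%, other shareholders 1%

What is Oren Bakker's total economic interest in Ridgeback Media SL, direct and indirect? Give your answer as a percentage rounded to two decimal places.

Oren reaches Ridgeback along 2 paths.
Via Everline: 100% × 55% = 55%.
Direct stake: 12% = 12%.
Total: 55% + 12% = 67%.
Rounded: 67.00%.

67.00%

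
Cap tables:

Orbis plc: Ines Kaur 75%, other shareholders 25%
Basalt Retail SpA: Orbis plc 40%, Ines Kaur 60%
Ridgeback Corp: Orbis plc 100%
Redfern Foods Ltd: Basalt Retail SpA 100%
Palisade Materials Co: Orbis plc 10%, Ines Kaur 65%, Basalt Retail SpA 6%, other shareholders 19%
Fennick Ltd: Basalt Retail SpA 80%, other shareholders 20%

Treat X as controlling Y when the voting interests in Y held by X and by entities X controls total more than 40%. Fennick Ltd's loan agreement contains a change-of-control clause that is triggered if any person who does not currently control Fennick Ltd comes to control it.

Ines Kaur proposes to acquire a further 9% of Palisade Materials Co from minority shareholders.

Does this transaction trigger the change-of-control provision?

The purchase changes only Ines's holdings, so Ines is the only person who could newly come to control Fennick.
Ines holds 75% of Orbis, so Ines controls Orbis.
Orbis and Ines together hold 40% + 60% = 100% of Basalt, so Ines controls Basalt.
Basalt holds 80% of Fennick, so Ines controls Fennick.
So Ines already controls Fennick before the transaction.
After the purchase, Ines's direct stake in Palisade rises to 65% + 9% = 74%.
Ines controlled Fennick already, so this is not a new person acquiring control; every other person's position is unchanged or reduced.
No new person acquires control, so the clause is not triggered.

No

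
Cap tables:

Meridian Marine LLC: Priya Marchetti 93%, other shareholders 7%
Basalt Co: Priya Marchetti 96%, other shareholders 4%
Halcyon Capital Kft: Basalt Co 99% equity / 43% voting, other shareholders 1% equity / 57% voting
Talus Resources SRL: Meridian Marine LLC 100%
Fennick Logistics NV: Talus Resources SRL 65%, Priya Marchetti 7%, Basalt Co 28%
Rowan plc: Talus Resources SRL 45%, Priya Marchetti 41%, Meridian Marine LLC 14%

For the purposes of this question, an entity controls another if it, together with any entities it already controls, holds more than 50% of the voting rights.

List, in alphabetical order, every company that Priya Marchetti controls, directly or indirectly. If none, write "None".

Priya holds 93% of Meridian, so Priya controls Meridian.
Priya holds 96% of Basalt, so Priya controls Basalt.
Meridian holds 100% of Talus, so Priya controls Talus.
Talus and Priya and Basalt together hold 65% + 7% + 28% = 100% of Fennick, so Priya controls Fennick.
Talus and Priya and Meridian together hold 45% + 41% + 14% = 100% of Rowan, so Priya controls Rowan.
No other company's threshold is met.

Basalt Co, Fennick Logistics NV, Meridian Marine LLC, Rowan plc, Talus Resources SRL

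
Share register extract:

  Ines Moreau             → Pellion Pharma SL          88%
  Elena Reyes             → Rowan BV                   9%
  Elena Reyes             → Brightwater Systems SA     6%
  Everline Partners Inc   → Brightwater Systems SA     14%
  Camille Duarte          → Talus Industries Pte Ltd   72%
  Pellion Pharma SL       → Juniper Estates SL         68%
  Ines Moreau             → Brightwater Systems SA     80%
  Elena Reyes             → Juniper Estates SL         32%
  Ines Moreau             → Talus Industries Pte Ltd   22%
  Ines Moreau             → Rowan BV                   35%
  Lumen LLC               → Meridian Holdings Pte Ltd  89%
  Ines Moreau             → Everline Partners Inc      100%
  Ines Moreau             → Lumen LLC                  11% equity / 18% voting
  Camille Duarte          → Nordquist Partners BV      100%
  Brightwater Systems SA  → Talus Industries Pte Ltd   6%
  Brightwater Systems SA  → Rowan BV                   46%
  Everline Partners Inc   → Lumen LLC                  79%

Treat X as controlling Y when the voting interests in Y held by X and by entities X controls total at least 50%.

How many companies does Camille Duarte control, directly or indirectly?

Camille holds 72% of Talus, so Camille controls Talus.
Camille holds 100% of Nordquist, so Camille controls Nordquist.
No other company's threshold is met.
Camille controls 2 companies.

2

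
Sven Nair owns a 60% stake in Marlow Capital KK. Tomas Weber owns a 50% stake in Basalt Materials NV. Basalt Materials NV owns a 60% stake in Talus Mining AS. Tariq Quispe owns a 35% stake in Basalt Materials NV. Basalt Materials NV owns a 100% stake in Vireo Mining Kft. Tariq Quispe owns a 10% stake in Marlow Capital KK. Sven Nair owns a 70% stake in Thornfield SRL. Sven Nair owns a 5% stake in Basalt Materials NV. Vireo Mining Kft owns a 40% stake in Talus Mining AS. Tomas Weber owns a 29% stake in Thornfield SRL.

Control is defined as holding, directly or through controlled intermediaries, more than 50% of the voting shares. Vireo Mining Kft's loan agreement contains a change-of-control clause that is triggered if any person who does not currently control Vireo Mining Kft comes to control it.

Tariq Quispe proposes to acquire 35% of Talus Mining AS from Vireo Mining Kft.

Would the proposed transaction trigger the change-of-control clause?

The purchase adds only to Tariq's holdings (Vireo's stake shrinks), so Tariq is the only person who could newly come to control Vireo.
Tariq's largest direct stake is 35% in Basalt, which does not meet the threshold, so Tariq controls no company.
Neither Tariq nor any entity Tariq controls holds any voting interest in Vireo.
So before the transaction, Tariq does not control Vireo.
After the purchase, Tariq holds 35% of Talus directly, and Vireo's stake falls to 5%.
Tariq's side now holds 35% of Talus, not > 50%, so Tariq still does not control Talus.
After the transaction, neither Tariq nor any entity Tariq controls holds a voting interest in Vireo, so Tariq still does not control it.
No new person acquires control, so the clause is not triggered.

No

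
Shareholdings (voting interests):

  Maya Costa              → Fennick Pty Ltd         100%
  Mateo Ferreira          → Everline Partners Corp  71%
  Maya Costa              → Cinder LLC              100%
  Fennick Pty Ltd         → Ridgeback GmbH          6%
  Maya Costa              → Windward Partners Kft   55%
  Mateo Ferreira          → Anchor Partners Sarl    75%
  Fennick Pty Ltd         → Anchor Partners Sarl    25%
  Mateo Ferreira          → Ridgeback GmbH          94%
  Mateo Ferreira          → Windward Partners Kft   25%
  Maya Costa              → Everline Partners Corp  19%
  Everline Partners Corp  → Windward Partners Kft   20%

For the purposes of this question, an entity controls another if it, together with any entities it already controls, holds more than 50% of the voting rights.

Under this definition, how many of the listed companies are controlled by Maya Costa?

3

Maya holds 100% of Fennick, so Maya controls Fennick.
Maya holds 100% of Cinder, so Maya controls Cinder.
Maya holds 55% of Windward, so Maya controls Windward.
No other company's threshold is met.
Maya controls 3 companies.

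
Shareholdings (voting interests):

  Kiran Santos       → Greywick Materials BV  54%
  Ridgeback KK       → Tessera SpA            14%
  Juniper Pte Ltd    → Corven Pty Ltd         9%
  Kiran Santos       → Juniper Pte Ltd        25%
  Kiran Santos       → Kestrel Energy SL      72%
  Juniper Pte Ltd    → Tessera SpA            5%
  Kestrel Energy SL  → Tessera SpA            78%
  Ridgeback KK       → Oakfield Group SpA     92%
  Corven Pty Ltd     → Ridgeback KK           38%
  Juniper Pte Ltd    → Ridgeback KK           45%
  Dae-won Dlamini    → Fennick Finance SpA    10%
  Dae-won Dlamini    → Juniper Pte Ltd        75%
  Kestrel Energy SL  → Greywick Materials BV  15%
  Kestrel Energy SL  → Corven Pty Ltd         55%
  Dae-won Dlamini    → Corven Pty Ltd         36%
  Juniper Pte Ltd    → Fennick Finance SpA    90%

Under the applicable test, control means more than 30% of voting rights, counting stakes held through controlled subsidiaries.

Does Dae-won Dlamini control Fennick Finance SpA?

Dae-won holds 75% of Juniper, so Dae-won controls Juniper.
Juniper and Dae-won together hold 90% + 10% = 100% of Fennick, so Dae-won controls Fennick.

Yes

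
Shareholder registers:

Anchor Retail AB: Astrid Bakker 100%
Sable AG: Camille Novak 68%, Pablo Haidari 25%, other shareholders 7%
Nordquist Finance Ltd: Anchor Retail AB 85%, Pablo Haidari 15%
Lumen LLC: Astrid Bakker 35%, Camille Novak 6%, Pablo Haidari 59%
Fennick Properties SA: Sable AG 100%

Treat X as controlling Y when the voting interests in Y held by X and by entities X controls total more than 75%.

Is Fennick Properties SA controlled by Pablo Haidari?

Pablo's largest direct stake is 59% in Lumen, which does not meet the threshold, so Pablo controls no company.
Neither Pablo nor any entity Pablo controls holds any voting interest in Fennick.
So Pablo does not control Fennick.

No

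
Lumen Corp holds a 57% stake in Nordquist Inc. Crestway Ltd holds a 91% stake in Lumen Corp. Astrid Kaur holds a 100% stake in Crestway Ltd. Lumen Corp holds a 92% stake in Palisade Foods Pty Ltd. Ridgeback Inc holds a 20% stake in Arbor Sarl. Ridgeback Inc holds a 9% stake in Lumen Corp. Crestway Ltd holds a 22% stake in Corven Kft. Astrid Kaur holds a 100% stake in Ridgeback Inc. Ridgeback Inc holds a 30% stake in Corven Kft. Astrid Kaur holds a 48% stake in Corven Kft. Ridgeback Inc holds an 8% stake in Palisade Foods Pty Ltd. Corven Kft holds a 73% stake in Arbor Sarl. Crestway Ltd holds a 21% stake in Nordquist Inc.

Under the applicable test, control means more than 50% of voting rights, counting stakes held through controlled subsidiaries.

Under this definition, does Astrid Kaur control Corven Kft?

Astrid holds 100% of Ridgeback, so Astrid controls Ridgeback.
Astrid holds 100% of Crestway, so Astrid controls Crestway.
Ridgeback and Crestway and Astrid together hold 30% + 22% + 48% = 100% of Corven, so Astrid controls Corven.

Yes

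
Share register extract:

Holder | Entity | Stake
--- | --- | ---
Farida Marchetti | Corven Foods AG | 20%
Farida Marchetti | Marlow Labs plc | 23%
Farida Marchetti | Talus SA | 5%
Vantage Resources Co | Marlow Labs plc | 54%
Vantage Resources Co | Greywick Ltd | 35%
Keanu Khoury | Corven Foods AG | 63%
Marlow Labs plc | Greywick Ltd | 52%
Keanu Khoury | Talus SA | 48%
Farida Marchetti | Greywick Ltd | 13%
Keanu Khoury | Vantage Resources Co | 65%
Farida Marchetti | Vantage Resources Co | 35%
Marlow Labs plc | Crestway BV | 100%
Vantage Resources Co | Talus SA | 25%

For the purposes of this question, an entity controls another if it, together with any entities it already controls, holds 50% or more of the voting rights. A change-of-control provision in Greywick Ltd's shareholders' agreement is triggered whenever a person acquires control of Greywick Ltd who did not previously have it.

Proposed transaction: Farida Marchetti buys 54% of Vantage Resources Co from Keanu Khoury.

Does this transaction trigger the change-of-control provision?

The purchase adds only to Farida's holdings (Keanu's stake shrinks), so Farida is the only person who could newly come to control Greywick.
Farida's largest direct stake is 35% in Vantage, which does not meet the threshold, so Farida controls no company.
In Greywick, Farida's side holds only 13%, not ≥ 50%.
So before the transaction, Farida does not control Greywick.
After the purchase, Farida's direct stake in Vantage rises to 35% + 54% = 89%, and Keanu's stake falls to 11%.
Farida holds 89% of Vantage, so Farida controls Vantage.
Farida and Vantage together hold 23% + 54% = 77% of Marlow, so Farida controls Marlow.
Vantage and Farida and Marlow together hold 35% + 13% + 52% = 100% of Greywick, so Farida controls Greywick.
Farida did not control Greywick before and does after, so the clause is triggered.

Yes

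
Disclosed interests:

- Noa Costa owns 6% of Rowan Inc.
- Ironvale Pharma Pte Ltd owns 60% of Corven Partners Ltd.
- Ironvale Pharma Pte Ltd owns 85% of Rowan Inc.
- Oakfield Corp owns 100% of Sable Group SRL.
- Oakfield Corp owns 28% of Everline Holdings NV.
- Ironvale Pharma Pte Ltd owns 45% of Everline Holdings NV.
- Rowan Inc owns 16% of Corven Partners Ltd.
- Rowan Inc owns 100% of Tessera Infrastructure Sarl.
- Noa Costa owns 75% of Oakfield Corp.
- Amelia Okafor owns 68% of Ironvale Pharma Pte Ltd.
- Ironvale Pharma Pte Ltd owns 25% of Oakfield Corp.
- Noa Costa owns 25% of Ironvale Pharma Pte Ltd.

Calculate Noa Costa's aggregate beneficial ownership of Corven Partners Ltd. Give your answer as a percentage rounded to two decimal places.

19.36%

Noa reaches Corven along 3 paths.
Via Rowan: 6% × 16% = 0.96%.
Via Ironvale → Rowan: 25% × 85% × 16% = 3.4%.
Via Ironvale: 25% × 60% = 15%.
Total: 0.96% + 3.4% + 15% = 19.36%.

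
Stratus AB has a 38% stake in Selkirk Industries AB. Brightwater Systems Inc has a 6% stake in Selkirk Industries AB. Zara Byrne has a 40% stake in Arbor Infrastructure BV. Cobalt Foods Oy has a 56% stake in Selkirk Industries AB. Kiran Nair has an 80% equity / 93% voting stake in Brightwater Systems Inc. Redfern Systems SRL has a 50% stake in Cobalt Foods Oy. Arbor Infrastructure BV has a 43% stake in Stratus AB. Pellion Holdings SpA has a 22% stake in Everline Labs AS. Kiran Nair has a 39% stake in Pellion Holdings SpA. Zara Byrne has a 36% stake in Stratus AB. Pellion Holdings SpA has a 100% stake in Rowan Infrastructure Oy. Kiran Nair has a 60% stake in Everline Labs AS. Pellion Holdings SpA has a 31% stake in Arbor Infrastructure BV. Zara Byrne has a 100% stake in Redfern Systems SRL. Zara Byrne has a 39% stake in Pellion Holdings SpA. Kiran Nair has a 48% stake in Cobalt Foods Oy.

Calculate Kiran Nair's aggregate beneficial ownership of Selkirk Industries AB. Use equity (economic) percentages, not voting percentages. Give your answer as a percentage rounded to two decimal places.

Kiran reaches Selkirk along 3 paths.
Via Brightwater: 80% × 6% = 4.8%.
Via Cobalt: 48% × 56% = 26.88%.
Via Pellion → Arbor → Stratus: 39% × 31% × 43% × 38% = 1.975506%.
Total: 4.8% + 26.88% + 1.975506% = 33.655506%.
Rounded: 33.66%.

33.66%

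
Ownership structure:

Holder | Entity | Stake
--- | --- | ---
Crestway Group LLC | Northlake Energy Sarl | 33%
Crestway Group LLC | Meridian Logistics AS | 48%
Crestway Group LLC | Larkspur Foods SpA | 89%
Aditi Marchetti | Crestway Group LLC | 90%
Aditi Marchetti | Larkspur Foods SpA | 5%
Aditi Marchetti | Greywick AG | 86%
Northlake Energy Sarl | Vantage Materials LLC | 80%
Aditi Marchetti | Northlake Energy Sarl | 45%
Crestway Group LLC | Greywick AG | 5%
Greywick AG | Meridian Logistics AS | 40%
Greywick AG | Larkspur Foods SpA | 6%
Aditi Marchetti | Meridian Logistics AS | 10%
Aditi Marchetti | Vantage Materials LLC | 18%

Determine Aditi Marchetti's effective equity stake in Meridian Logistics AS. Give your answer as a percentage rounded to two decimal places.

89.40%

Aditi reaches Meridian along 4 paths.
Via Crestway: 90% × 48% = 43.2%.
Direct stake: 10% = 10%.
Via Crestway → Greywick: 90% × 5% × 40% = 1.8%.
Via Greywick: 86% × 40% = 34.4%.
Total: 43.2% + 10% + 1.8% + 34.4% = 89.4%.
Rounded: 89.40%.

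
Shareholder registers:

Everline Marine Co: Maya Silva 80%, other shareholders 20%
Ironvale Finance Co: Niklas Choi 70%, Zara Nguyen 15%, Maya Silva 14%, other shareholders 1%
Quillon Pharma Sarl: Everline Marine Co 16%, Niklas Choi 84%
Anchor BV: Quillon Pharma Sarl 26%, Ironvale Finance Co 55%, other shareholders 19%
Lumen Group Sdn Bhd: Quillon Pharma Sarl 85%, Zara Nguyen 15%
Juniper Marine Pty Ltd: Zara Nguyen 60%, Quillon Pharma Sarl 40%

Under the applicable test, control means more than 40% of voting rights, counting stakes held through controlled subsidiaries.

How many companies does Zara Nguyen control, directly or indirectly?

Zara holds 60% of Juniper, so Zara controls Juniper.
No other company's threshold is met.
Zara controls 1 company.

1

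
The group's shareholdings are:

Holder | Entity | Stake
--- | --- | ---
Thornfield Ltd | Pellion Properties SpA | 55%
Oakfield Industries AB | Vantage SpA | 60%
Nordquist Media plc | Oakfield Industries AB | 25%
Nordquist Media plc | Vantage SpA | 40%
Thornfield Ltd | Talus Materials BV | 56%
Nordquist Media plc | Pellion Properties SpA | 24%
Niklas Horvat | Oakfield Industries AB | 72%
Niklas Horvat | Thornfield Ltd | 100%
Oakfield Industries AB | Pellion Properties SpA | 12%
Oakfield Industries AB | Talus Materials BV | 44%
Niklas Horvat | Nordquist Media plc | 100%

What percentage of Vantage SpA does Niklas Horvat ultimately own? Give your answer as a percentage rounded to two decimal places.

Niklas reaches Vantage along 3 paths.
Via Nordquist → Oakfield: 100% × 25% × 60% = 15%.
Via Oakfield: 72% × 60% = 43.2%.
Via Nordquist: 100% × 40% = 40%.
Total: 15% + 43.2% + 40% = 98.2%.
Rounded: 98.20%.

98.20%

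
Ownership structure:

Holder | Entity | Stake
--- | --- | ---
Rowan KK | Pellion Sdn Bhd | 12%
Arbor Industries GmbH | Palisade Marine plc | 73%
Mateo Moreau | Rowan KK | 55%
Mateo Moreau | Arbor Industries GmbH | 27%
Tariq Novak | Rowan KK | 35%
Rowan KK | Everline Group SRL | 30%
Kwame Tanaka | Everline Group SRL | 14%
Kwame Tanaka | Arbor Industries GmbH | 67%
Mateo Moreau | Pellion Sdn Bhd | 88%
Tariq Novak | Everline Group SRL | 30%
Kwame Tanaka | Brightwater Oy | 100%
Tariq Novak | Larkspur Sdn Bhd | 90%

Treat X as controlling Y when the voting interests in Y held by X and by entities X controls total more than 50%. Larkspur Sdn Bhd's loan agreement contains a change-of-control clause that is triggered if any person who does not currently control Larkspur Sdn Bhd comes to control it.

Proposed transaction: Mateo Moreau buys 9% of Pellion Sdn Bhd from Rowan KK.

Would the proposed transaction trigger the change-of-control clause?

The purchase adds only to Mateo's holdings (Rowan's stake shrinks), so Mateo is the only person who could newly come to control Larkspur.
Mateo holds 55% of Rowan, so Mateo controls Rowan.
Rowan and Mateo together hold 12% + 88% = 100% of Pellion, so Mateo controls Pellion.
Neither Mateo nor any entity Mateo controls holds any voting interest in Larkspur.
So before the transaction, Mateo does not control Larkspur.
After the purchase, Mateo's direct stake in Pellion rises to 88% + 9% = 97%, and Rowan's stake falls to 3%.
Rowan and Mateo together hold 3% + 97% = 100% of Pellion, so Mateo controls Pellion.
After the transaction, neither Mateo nor any entity Mateo controls holds a voting interest in Larkspur, so Mateo still does not control it.
No new person acquires control, so the clause is not triggered.

No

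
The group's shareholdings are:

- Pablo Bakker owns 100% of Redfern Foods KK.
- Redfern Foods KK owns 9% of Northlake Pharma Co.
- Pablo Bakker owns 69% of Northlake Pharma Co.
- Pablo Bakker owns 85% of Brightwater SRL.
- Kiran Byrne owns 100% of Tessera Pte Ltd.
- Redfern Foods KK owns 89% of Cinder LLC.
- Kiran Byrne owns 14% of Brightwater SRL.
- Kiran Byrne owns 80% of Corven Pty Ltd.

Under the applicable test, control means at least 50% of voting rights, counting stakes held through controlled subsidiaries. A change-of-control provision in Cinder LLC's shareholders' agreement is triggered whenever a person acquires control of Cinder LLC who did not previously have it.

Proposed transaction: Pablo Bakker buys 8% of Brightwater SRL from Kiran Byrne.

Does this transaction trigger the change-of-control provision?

The purchase adds only to Pablo's holdings (Kiran's stake shrinks), so Pablo is the only person who could newly come to control Cinder.
Pablo holds 100% of Redfern, so Pablo controls Redfern.
Redfern holds 89% of Cinder, so Pablo controls Cinder.
So Pablo already controls Cinder before the transaction.
After the purchase, Pablo's direct stake in Brightwater rises to 85% + 8% = 93%, and Kiran's stake falls to 6%.
Pablo controlled Cinder already, so this is not a new person acquiring control; every other person's position is unchanged or reduced.
No new person acquires control, so the clause is not triggered.

No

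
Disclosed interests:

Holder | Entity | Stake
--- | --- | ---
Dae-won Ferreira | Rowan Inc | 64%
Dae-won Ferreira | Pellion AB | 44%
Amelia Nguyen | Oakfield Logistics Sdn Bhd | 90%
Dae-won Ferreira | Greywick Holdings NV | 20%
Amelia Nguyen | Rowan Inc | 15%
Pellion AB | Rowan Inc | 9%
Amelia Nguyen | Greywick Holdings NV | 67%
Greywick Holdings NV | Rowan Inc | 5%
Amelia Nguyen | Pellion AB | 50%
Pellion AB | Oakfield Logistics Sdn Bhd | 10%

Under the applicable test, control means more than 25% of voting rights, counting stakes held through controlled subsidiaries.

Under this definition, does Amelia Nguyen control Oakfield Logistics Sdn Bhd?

Yes

Amelia holds 50% of Pellion, so Amelia controls Pellion.
Pellion and Amelia together hold 10% + 90% = 100% of Oakfield, so Amelia controls Oakfield.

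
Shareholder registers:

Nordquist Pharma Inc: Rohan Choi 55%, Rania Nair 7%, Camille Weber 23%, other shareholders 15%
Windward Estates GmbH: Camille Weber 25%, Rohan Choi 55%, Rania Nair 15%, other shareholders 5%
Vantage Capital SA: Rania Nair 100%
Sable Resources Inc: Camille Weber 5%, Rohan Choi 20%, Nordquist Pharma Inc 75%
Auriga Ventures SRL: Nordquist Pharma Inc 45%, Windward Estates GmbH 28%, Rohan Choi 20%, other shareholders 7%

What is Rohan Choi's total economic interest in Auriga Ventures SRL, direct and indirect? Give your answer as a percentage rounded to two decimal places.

Rohan reaches Auriga along 3 paths.
Via Nordquist: 55% × 45% = 24.75%.
Via Windward: 55% × 28% = 15.4%.
Direct stake: 20% = 20%.
Total: 24.75% + 15.4% + 20% = 60.15%.

60.15%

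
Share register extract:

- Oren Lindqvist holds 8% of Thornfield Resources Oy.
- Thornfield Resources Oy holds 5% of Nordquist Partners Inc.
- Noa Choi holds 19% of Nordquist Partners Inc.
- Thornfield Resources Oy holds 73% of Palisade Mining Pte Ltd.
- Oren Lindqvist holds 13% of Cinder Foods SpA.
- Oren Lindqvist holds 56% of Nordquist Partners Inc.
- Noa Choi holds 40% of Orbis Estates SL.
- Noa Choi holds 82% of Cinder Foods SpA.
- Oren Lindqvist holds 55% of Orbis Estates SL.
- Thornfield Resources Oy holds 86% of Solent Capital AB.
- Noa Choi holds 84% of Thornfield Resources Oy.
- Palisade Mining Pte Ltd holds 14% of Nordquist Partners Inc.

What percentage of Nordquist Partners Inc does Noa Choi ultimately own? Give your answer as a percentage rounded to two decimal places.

Noa reaches Nordquist along 3 paths.
Direct stake: 19% = 19%.
Via Thornfield: 84% × 5% = 4.2%.
Via Thornfield → Palisade: 84% × 73% × 14% = 8.5848%.
Total: 19% + 4.2% + 8.5848% = 31.7848%.
Rounded: 31.78%.

31.78%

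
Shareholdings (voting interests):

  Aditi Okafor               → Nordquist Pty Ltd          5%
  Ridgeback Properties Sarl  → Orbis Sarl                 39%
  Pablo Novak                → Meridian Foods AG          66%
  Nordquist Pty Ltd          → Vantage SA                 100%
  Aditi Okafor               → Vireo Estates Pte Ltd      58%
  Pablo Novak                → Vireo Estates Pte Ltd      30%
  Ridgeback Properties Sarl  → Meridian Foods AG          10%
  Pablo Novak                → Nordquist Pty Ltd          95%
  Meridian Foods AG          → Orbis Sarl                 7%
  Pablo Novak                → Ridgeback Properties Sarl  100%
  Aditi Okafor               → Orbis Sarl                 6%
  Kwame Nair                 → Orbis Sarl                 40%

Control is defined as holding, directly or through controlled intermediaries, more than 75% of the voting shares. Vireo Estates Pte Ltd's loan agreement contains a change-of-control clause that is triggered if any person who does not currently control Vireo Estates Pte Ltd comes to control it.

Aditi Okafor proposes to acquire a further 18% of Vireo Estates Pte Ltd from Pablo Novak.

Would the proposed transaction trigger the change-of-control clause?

The purchase adds only to Aditi's holdings (Pablo's stake shrinks), so Aditi is the only person who could newly come to control Vireo.
Aditi's largest direct stake is 58% in Vireo, which does not meet the threshold, so Aditi controls no company.
In Vireo, Aditi's side holds only 58%, not > 75%.
So before the transaction, Aditi does not control Vireo.
After the purchase, Aditi's direct stake in Vireo rises to 58% + 18% = 76%, and Pablo's stake falls to 12%.
Aditi holds 76% of Vireo, so Aditi controls Vireo.
Aditi did not control Vireo before and does after, so the clause is triggered.

Yes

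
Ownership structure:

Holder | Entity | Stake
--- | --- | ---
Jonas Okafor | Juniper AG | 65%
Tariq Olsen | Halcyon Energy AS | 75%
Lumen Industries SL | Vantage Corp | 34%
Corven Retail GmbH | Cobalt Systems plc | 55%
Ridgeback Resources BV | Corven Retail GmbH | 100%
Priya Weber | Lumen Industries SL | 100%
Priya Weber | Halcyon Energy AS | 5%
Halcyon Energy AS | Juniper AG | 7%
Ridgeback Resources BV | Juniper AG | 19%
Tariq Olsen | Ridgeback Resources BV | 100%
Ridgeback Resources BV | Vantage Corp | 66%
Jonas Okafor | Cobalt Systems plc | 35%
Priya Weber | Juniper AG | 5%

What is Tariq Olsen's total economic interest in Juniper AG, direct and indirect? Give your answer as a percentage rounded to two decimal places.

Tariq reaches Juniper along 2 paths.
Via Ridgeback: 100% × 19% = 19%.
Via Halcyon: 75% × 7% = 5.25%.
Total: 19% + 5.25% = 24.25%.

24.25%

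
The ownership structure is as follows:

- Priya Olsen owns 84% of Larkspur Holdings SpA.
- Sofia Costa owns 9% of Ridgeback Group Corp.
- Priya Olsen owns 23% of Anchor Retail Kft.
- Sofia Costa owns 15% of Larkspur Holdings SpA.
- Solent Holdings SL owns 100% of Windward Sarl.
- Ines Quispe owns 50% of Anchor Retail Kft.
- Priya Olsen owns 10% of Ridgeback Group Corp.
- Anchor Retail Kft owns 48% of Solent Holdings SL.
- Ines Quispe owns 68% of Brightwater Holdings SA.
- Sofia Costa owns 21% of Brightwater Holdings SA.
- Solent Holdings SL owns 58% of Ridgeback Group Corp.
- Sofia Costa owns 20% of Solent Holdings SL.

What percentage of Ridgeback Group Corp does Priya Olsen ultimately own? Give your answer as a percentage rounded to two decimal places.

Priya reaches Ridgeback along 2 paths.
Via Anchor → Solent: 23% × 48% × 58% = 6.4032%.
Direct stake: 10% = 10%.
Total: 6.4032% + 10% = 16.4032%.
Rounded: 16.40%.

16.40%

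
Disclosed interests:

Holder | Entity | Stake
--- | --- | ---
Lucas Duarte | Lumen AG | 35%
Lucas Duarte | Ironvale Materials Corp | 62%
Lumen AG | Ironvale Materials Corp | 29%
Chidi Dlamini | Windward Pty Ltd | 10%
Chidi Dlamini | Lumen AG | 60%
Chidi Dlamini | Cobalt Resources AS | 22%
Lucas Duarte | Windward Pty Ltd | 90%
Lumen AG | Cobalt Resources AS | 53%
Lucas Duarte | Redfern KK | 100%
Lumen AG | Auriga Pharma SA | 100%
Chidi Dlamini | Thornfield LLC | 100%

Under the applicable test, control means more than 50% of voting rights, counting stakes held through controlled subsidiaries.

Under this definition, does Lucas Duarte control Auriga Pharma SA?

No

Lucas holds 90% of Windward, so Lucas controls Windward.
Lucas holds 62% of Ironvale, so Lucas controls Ironvale.
Lucas holds 100% of Redfern, so Lucas controls Redfern.
Neither Lucas nor any entity Lucas controls holds any voting interest in Auriga.
So Lucas does not control Auriga.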